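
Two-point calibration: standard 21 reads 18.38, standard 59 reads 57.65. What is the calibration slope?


slope = (y2 - y1) / (x2 - x1)
= (57.65 - 18.38) / (59 - 21)
= 39.2700 / 38
= 1.0334

1.0334


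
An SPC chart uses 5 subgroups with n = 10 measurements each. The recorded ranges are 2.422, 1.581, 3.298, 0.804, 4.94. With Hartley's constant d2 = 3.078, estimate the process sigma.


R_bar = (2.422 + 1.581 + 3.298 + 0.804 + 4.94) / 5
R_bar = 13.045 / 5 = 2.609
sigma_hat = R_bar / d2 = 2.609 / 3.078 = 0.8476

0.8476


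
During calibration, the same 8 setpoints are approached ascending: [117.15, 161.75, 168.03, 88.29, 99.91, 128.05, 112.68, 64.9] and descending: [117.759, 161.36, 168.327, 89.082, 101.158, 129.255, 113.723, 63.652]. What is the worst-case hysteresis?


|117.15 - 117.759| = 0.6090
|161.75 - 161.36| = 0.3900
|168.03 - 168.327| = 0.2970
|88.29 - 89.082| = 0.7920
|99.91 - 101.158| = 1.2480
|128.05 - 129.255| = 1.2050
|112.68 - 113.723| = 1.0430
|64.9 - 63.652| = 1.2480
hysteresis = max(diffs) = 1.2480

1.2480


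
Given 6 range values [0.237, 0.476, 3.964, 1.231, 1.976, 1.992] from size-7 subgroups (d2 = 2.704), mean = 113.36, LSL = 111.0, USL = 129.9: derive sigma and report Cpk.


R_bar = (0.237 + 0.476 + 3.964 + 1.231 + 1.976 + 1.992) / 6 = 1.646
sigma = R_bar / d2 = 1.646 / 2.704 = 0.60872781
Cp = (USL - LSL)/(6*sigma) = (129.9 - 111.0)/(6*0.60872781) = 5.1747
Cpu = (129.9 - 113.36)/(3*0.60872781) = 9.0571
Cpl = (113.36 - 111.0)/(3*0.60872781) = 1.2923
Cpk = min(Cpu, Cpl) = 1.2923

1.2923


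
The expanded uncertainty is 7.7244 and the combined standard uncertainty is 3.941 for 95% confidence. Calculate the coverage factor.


k = U / uc
k = 7.7244 / 3.941
k = 1.96

1.96


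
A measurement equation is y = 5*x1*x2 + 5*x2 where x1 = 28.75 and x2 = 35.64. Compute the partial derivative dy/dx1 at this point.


y = 5*x1*x2 + 5*x2
dy/dx1 = 5*x2
Evaluate at x2 = 35.64: c1 = 5 * 35.64
c1 = 178.2000

178.2000


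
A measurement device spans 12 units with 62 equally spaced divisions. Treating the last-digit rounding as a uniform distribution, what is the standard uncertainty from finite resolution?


resolution = range / divisions
resolution = 12 / 62 = 0.19354839
u_res = resolution / (2*sqrt(3))
u_res = 0.19354839 / 3.4641016
u_res = 0.0559

0.0559


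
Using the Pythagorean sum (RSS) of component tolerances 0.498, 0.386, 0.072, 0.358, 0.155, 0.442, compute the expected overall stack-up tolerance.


RSS = sqrt(0.498^2 + 0.386^2 + 0.072^2 + 0.358^2 + 0.155^2 + 0.442^2)
= sqrt(0.749737)
= 0.8659

0.8659


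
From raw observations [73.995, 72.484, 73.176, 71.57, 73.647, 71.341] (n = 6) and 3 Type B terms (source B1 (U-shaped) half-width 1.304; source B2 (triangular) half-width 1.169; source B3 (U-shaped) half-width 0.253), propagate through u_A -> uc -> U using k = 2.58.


mean = (73.995 + 72.484 + 73.176 + 71.57 + 73.647 + 71.341) / 6 = 72.70216667
s = sqrt(sum((x - mean)^2)/(n-1)) = 1.092778
u_A = s / sqrt(n) = 1.092778 / sqrt(6) = 0.44612475
u_B1 = 1.304 / sqrt(2) = 0.92206724
u_B2 = 1.169 / sqrt(6) = 0.47724225
u_B3 = 0.253 / sqrt(2) = 0.17889802
uc = sqrt(0.44612475^2 + 0.92206724^2 + 0.47724225^2 + 0.17889802^2) = 1.1441154
U = k * uc = 2.58 * 1.1441154
U = 2.9518

2.9518


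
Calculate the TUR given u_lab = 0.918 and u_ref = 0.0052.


TUR = u_lab / u_ref
= 0.918 / 0.0052
= 176.5385

176.5385


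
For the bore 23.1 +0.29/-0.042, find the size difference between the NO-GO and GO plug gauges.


GO = nominal - lower_tol (smallest hole = maximum material condition)
GO = 23.1 - 0.042 = 23.058
NO-GO = nominal + upper_tol (largest hole = least material condition)
NO-GO = 23.1 + 0.29 = 23.39
spread = NO-GO - GO = 23.39 - 23.058 = 0.3320

0.3320


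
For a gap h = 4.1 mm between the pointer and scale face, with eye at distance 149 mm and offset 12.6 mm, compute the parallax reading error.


error = h * offset / d
= 4.1 * 12.6 / 149
= 0.3467

0.3467


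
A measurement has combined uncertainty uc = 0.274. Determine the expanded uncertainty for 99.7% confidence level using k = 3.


U = k * uc
U = 3 * 0.274
U = 0.8220

0.8220


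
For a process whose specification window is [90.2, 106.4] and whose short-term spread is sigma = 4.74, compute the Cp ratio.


Cp = (USL - LSL) / (6 * sigma)
= (106.4 - 90.2) / (6 * 4.74)
= 16.2000 / 28.4400
= 0.5696

0.5696


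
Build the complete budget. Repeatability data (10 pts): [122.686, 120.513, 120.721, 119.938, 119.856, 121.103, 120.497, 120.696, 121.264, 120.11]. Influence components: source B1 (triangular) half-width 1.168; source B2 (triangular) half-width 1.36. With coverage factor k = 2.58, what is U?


mean = (122.686 + 120.513 + 120.721 + 119.938 + 119.856 + 121.103 + 120.497 + 120.696 + 121.264 + 120.11) / 10 = 120.7384
s = sqrt(sum((x - mean)^2)/(n-1)) = 0.82513773
u_A = s / sqrt(n) = 0.82513773 / sqrt(10) = 0.26093146
u_B1 = 1.168 / sqrt(6) = 0.476834
u_B2 = 1.36 / sqrt(6) = 0.55521768
uc = sqrt(0.26093146^2 + 0.476834^2 + 0.55521768^2) = 0.77699586
U = k * uc = 2.58 * 0.77699586
U = 2.0046

2.0046


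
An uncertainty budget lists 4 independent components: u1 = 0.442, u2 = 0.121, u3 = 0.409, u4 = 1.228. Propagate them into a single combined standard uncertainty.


uc = sqrt(0.442^2 + 0.121^2 + 0.409^2 + 1.228^2)
uc = sqrt(1.88527)
uc = 1.3731

1.3731


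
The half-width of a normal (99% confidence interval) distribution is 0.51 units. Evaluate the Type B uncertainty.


u_B = half_width / 2.576
u_B = 0.51 / 2.576
u_B = 0.1980

0.1980


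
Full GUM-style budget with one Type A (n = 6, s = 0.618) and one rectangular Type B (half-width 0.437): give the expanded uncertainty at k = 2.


u_A = s / sqrt(n) = 0.618 / sqrt(6) = 0.25229744
u_B = half_width / sqrt(3) = 0.437 / sqrt(3) = 0.25230207
uc = sqrt(u_A^2 + u_B^2) = sqrt(0.25229744^2 + 0.25230207^2) = 0.35680574
U = k * uc = 2 * 0.35680574
U = 0.7136

0.7136


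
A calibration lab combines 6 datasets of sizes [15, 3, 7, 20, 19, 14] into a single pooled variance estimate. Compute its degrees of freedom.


nu = sum_i (n_i - 1)
nu = ((15 - 1) + (3 - 1) + (7 - 1) + (20 - 1) + (19 - 1) + (14 - 1))
nu = 14 + 2 + 6 + 19 + 18 + 13
nu = 72

72


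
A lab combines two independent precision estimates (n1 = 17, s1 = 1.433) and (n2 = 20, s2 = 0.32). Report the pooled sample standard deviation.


s_p = sqrt(((n1-1)*s1^2 + (n2-1)*s2^2) / (n1+n2-2))
numerator = (17-1)*1.433^2 + (20-1)*0.32^2 = 32.855824 + 1.9456 = 34.801424
denominator = 17 + 20 - 2 = 35
s_p^2 = 34.801424 / 35 = 0.9943264
s_p = sqrt(0.9943264) = 0.9972

0.9972


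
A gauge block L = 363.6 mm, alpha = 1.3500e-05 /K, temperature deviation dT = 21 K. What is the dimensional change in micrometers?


dL = L * alpha * dT
= 363.6 * 1.3500e-05 * 21
= 0.1030806 mm
dL_um = 0.1030806 * 1000 = 103.0806 um

103.0806


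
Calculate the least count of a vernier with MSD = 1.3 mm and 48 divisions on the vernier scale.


LC = MSD / n_div
= 1.3 / 48
= 0.0271

0.0271


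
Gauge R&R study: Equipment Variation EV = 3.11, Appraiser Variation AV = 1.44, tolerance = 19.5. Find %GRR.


GRR = sqrt(EV^2 + AV^2) = sqrt(3.11^2 + 1.44^2) = 3.4272
%GRR = GRR / tol * 100 = 3.4272 / 19.5 * 100
%GRR = 17.5754

17.5754


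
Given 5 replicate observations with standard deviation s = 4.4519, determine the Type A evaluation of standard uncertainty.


u_A = s / sqrt(n)
u_A = 4.4519 / sqrt(5)
u_A = 4.4519 / 2.236068
u_A = 1.9910

1.9910


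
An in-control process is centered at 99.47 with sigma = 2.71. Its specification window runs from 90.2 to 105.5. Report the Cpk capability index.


Cpu = (USL - mean) / (3*sigma) = (105.5 - 99.47) / (3*2.71) = 0.7417
Cpl = (mean - LSL) / (3*sigma) = (99.47 - 90.2) / (3*2.71) = 1.1402
Cpk = min(Cpu, Cpl) = 0.7417

0.7417


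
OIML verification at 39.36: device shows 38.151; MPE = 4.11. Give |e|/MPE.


e = indication - reference = 38.151 - 39.36 = -1.2090
|e| = 1.2090
ratio = |e| / MPE = 1.2090 / 4.11
ratio = 0.2942

0.2942


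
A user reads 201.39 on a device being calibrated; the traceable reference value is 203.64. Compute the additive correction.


Correction = standard - reading
= 203.64 - 201.39
= 2.2500

2.2500


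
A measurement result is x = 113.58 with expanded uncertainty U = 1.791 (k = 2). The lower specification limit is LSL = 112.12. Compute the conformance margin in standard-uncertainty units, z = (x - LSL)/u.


u = U / k = 1.791 / 2 = 0.8955
margin = |LSL - x| = |112.12 - 113.58| = 1.46
z = margin / u = 1.46 / 0.8955
z = 1.6304

1.6304


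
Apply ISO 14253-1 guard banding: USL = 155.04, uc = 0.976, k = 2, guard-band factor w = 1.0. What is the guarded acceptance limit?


U = k * uc = 2 * 0.976 = 1.952
guard band g = w * U = 1.0 * 1.952 = 1.952
AL = USL - g = 155.04 - 1.952
AL = 153.0880

153.0880


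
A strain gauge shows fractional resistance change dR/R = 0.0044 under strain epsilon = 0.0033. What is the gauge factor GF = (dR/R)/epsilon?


GF = (dR/R) / epsilon
= 0.0044 / 0.0033
= 1.3333

1.3333


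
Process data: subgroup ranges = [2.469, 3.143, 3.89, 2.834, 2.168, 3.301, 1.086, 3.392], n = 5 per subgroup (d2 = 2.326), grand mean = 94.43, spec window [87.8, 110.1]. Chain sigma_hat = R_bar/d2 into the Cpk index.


R_bar = (2.469 + 3.143 + 3.89 + 2.834 + 2.168 + 3.301 + 1.086 + 3.392) / 8 = 2.785375
sigma = R_bar / d2 = 2.785375 / 2.326 = 1.1974957
Cp = (USL - LSL)/(6*sigma) = (110.1 - 87.8)/(6*1.1974957) = 3.1037
Cpu = (110.1 - 94.43)/(3*1.1974957) = 4.3619
Cpl = (94.43 - 87.8)/(3*1.1974957) = 1.8455
Cpk = min(Cpu, Cpl) = 1.8455

1.8455


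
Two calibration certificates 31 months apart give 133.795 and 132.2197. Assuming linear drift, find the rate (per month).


rate = (v2 - v1) / months
= (132.2197 - 133.795) / 31
= -1.5753 / 31
= -0.0508

-0.0508


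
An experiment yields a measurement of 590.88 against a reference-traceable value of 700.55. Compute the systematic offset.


Systematic error = measured - true
= 590.88 - 700.55
= -109.6700

-109.6700


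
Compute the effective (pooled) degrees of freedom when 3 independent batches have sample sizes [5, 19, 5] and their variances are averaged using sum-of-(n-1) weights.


nu = sum_i (n_i - 1)
nu = ((5 - 1) + (19 - 1) + (5 - 1))
nu = 4 + 18 + 4
nu = 26

26


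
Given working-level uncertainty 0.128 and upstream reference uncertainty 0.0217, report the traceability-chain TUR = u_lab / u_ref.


TUR = u_lab / u_ref
= 0.128 / 0.0217
= 5.8986

5.8986


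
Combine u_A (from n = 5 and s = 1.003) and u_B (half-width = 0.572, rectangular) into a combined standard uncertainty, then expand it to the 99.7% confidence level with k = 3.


u_A = s / sqrt(n) = 1.003 / sqrt(5) = 0.44855524
u_B = half_width / sqrt(3) = 0.572 / sqrt(3) = 0.33024435
uc = sqrt(u_A^2 + u_B^2) = sqrt(0.44855524^2 + 0.33024435^2) = 0.55701269
U = k * uc = 3 * 0.55701269
U = 1.6710

1.6710


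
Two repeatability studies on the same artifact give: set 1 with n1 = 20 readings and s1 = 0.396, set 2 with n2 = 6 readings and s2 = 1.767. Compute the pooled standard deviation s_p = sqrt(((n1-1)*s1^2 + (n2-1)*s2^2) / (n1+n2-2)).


s_p = sqrt(((n1-1)*s1^2 + (n2-1)*s2^2) / (n1+n2-2))
numerator = (20-1)*0.396^2 + (6-1)*1.767^2 = 2.979504 + 15.611445 = 18.590949
denominator = 20 + 6 - 2 = 24
s_p^2 = 18.590949 / 24 = 0.77462287
s_p = sqrt(0.77462287) = 0.8801

0.8801


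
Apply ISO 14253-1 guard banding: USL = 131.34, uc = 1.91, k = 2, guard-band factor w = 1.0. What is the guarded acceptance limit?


U = k * uc = 2 * 1.91 = 3.82
guard band g = w * U = 1.0 * 3.82 = 3.82
AL = USL - g = 131.34 - 3.82
AL = 127.5200

127.5200


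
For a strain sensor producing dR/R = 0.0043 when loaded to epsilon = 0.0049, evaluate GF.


GF = (dR/R) / epsilon
= 0.0043 / 0.0049
= 0.8776

0.8776


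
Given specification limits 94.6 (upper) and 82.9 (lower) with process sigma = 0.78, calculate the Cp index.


Cp = (USL - LSL) / (6 * sigma)
= (94.6 - 82.9) / (6 * 0.78)
= 11.7000 / 4.6800
= 2.5000

2.5000


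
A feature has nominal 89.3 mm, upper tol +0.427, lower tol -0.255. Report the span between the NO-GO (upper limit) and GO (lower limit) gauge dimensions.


GO = nominal - lower_tol (smallest hole = maximum material condition)
GO = 89.3 - 0.255 = 89.045
NO-GO = nominal + upper_tol (largest hole = least material condition)
NO-GO = 89.3 + 0.427 = 89.727
spread = NO-GO - GO = 89.727 - 89.045 = 0.6820

0.6820


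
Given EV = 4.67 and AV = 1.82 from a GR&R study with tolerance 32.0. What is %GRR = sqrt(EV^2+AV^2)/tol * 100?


GRR = sqrt(EV^2 + AV^2) = sqrt(4.67^2 + 1.82^2) = 5.0121153
%GRR = GRR / tol * 100 = 5.0121153 / 32.0 * 100
%GRR = 15.6629

15.6629


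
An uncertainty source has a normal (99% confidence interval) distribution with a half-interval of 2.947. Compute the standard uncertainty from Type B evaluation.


u_B = half_width / 2.576
u_B = 2.947 / 2.576
u_B = 1.1440

1.1440


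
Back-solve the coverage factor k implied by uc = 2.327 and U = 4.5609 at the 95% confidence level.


k = U / uc
k = 4.5609 / 2.327
k = 1.96

1.96


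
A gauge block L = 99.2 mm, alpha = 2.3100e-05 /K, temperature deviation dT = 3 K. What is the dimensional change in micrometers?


dL = L * alpha * dT
= 99.2 * 2.3100e-05 * 3
= 0.0068746 mm
dL_um = 0.0068746 * 1000 = 6.8746 um

6.8746


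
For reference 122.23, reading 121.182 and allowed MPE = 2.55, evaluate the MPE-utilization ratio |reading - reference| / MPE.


e = indication - reference = 121.182 - 122.23 = -1.0480
|e| = 1.0480
ratio = |e| / MPE = 1.0480 / 2.55
ratio = 0.4110

0.4110


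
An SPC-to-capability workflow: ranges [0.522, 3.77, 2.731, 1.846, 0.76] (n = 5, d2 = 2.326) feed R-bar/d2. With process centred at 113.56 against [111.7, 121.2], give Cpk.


R_bar = (0.522 + 3.77 + 2.731 + 1.846 + 0.76) / 5 = 1.9258
sigma = R_bar / d2 = 1.9258 / 2.326 = 0.82794497
Cp = (USL - LSL)/(6*sigma) = (121.2 - 111.7)/(6*0.82794497) = 1.9124
Cpu = (121.2 - 113.56)/(3*0.82794497) = 3.0759
Cpl = (113.56 - 111.7)/(3*0.82794497) = 0.7488
Cpk = min(Cpu, Cpl) = 0.7488

0.7488


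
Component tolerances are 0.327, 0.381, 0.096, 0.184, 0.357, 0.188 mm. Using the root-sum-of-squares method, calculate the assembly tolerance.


RSS = sqrt(0.327^2 + 0.381^2 + 0.096^2 + 0.184^2 + 0.357^2 + 0.188^2)
= sqrt(0.457955)
= 0.6767

0.6767


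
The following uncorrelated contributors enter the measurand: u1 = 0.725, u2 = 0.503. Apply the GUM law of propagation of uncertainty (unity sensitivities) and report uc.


uc = sqrt(0.725^2 + 0.503^2)
uc = sqrt(0.778634)
uc = 0.8824

0.8824


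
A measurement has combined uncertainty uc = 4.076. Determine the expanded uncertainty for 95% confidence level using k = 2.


U = k * uc
U = 2 * 4.076
U = 8.1520

8.1520


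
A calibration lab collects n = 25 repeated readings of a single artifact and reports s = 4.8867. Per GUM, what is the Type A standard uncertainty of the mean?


u_A = s / sqrt(n)
u_A = 4.8867 / sqrt(25)
u_A = 4.8867 / 5
u_A = 0.9773

0.9773


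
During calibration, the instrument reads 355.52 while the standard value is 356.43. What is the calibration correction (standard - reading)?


Correction = standard - reading
= 356.43 - 355.52
= 0.9100

0.9100


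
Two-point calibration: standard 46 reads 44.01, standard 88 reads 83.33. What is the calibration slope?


slope = (y2 - y1) / (x2 - x1)
= (83.33 - 44.01) / (88 - 46)
= 39.3200 / 42
= 0.9362

0.9362


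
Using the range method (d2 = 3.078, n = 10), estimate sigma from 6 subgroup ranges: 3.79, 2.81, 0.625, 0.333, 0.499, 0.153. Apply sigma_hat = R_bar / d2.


R_bar = (3.79 + 2.81 + 0.625 + 0.333 + 0.499 + 0.153) / 6
R_bar = 8.21 / 6 = 1.3683333
sigma_hat = R_bar / d2 = 1.3683333 / 3.078 = 0.4446

0.4446


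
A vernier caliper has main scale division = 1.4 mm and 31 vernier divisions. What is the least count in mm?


LC = MSD / n_div
= 1.4 / 31
= 0.0452

0.0452


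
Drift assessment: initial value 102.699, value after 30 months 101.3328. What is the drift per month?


rate = (v2 - v1) / months
= (101.3328 - 102.699) / 30
= -1.3662 / 30
= -0.0455

-0.0455


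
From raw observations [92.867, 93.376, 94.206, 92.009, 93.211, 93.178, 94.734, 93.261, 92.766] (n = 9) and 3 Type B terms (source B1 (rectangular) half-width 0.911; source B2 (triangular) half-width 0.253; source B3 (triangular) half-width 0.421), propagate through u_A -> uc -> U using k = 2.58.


mean = (92.867 + 93.376 + 94.206 + 92.009 + 93.211 + 93.178 + 94.734 + 93.261 + 92.766) / 9 = 93.28977778
s = sqrt(sum((x - mean)^2)/(n-1)) = 0.79417249
u_A = s / sqrt(n) = 0.79417249 / sqrt(9) = 0.26472416
u_B1 = 0.911 / sqrt(3) = 0.5259661
u_B2 = 0.253 / sqrt(6) = 0.10328682
u_B3 = 0.421 / sqrt(6) = 0.17187253
uc = sqrt(0.26472416^2 + 0.5259661^2 + 0.10328682^2 + 0.17187253^2) = 0.62203501
U = k * uc = 2.58 * 0.62203501
U = 1.6049

1.6049


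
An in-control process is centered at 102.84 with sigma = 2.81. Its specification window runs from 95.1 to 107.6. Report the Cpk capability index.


Cpu = (USL - mean) / (3*sigma) = (107.6 - 102.84) / (3*2.81) = 0.5647
Cpl = (mean - LSL) / (3*sigma) = (102.84 - 95.1) / (3*2.81) = 0.9181
Cpk = min(Cpu, Cpl) = 0.5647

0.5647


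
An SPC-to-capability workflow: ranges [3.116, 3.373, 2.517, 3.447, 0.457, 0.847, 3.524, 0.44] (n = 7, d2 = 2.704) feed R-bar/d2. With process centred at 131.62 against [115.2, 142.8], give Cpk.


R_bar = (3.116 + 3.373 + 2.517 + 3.447 + 0.457 + 0.847 + 3.524 + 0.44) / 8 = 2.215125
sigma = R_bar / d2 = 2.215125 / 2.704 = 0.81920303
Cp = (USL - LSL)/(6*sigma) = (142.8 - 115.2)/(6*0.81920303) = 5.6152
Cpu = (142.8 - 131.62)/(3*0.81920303) = 4.5491
Cpl = (131.62 - 115.2)/(3*0.81920303) = 6.6813
Cpk = min(Cpu, Cpl) = 4.5491

4.5491


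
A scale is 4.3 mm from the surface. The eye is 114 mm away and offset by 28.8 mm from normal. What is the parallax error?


error = h * offset / d
= 4.3 * 28.8 / 114
= 1.0863

1.0863


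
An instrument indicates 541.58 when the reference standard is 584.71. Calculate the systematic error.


Systematic error = measured - true
= 541.58 - 584.71
= -43.1300

-43.1300


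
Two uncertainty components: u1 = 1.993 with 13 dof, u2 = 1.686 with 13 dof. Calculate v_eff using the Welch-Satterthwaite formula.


uc = sqrt(u1^2 + u2^2) = sqrt(1.993^2 + 1.686^2) = 2.6104875
v_eff = uc^4 / (u1^4/v1 + u2^4/v2)
= 2.6104875^4 / (1.993^4/13 + 1.686^4/13)
= 46.439386 / 1.8351943
v_eff = 25.3049

25.3049


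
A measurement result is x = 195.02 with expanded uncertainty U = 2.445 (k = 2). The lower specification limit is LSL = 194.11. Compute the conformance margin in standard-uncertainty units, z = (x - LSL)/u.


u = U / k = 2.445 / 2 = 1.2225
margin = |LSL - x| = |194.11 - 195.02| = 0.91
z = margin / u = 0.91 / 1.2225
z = 0.7444

0.7444


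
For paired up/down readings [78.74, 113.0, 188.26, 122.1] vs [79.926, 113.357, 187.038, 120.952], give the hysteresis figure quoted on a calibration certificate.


|78.74 - 79.926| = 1.1860
|113.0 - 113.357| = 0.3570
|188.26 - 187.038| = 1.2220
|122.1 - 120.952| = 1.1480
hysteresis = max(diffs) = 1.2220

1.2220


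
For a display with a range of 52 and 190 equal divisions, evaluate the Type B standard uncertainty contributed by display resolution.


resolution = range / divisions
resolution = 52 / 190 = 0.27368421
u_res = resolution / (2*sqrt(3))
u_res = 0.27368421 / 3.4641016
u_res = 0.0790

0.0790


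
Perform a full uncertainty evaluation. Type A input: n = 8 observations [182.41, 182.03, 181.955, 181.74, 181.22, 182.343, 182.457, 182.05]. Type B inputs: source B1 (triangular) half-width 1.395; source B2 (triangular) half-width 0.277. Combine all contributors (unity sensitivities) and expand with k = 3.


mean = (182.41 + 182.03 + 181.955 + 181.74 + 181.22 + 182.343 + 182.457 + 182.05) / 8 = 182.025625
s = sqrt(sum((x - mean)^2)/(n-1)) = 0.40896557
u_A = s / sqrt(n) = 0.40896557 / sqrt(8) = 0.14459116
u_B1 = 1.395 / sqrt(6) = 0.56950637
u_B2 = 0.277 / sqrt(6) = 0.11308478
uc = sqrt(0.14459116^2 + 0.56950637^2 + 0.11308478^2) = 0.59835798
U = k * uc = 3 * 0.59835798
U = 1.7951

1.7951


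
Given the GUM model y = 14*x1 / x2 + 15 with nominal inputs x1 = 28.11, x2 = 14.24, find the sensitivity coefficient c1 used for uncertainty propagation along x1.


y = 14*x1 / x2 + 15
dy/dx1 = 14/x2
Evaluate at x2 = 14.24: c1 = 14 / 14.24
c1 = 0.9831

0.9831


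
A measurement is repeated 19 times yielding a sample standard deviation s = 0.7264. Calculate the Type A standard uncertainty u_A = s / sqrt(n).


u_A = s / sqrt(n)
u_A = 0.7264 / sqrt(19)
u_A = 0.7264 / 4.3588989
u_A = 0.1666

0.1666


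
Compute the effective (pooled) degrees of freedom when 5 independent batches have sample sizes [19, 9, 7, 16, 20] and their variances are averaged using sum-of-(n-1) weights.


nu = sum_i (n_i - 1)
nu = ((19 - 1) + (9 - 1) + (7 - 1) + (16 - 1) + (20 - 1))
nu = 18 + 8 + 6 + 15 + 19
nu = 66

66


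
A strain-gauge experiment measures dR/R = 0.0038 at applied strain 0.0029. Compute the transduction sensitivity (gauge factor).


GF = (dR/R) / epsilon
= 0.0038 / 0.0029
= 1.3103

1.3103


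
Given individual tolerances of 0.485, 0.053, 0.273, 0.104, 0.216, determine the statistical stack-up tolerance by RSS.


RSS = sqrt(0.485^2 + 0.053^2 + 0.273^2 + 0.104^2 + 0.216^2)
= sqrt(0.370035)
= 0.6083

0.6083


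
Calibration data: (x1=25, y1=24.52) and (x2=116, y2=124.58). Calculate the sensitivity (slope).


slope = (y2 - y1) / (x2 - x1)
= (124.58 - 24.52) / (116 - 25)
= 100.0600 / 91
= 1.0996

1.0996


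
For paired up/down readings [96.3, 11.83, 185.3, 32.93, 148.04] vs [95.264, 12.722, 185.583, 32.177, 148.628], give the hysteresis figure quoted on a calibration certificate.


|96.3 - 95.264| = 1.0360
|11.83 - 12.722| = 0.8920
|185.3 - 185.583| = 0.2830
|32.93 - 32.177| = 0.7530
|148.04 - 148.628| = 0.5880
hysteresis = max(diffs) = 1.0360

1.0360


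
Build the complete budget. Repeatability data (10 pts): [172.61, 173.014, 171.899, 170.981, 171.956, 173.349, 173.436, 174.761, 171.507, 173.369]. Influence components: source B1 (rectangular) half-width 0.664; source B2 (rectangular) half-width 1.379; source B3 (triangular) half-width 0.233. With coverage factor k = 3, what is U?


mean = (172.61 + 173.014 + 171.899 + 170.981 + 171.956 + 173.349 + 173.436 + 174.761 + 171.507 + 173.369) / 10 = 172.6882
s = sqrt(sum((x - mean)^2)/(n-1)) = 1.1223403
u_A = s / sqrt(n) = 1.1223403 / sqrt(10) = 0.35491517
u_B1 = 0.664 / sqrt(3) = 0.38336058
u_B2 = 1.379 / sqrt(3) = 0.79616602
u_B3 = 0.233 / sqrt(6) = 0.095121852
uc = sqrt(0.35491517^2 + 0.38336058^2 + 0.79616602^2 + 0.095121852^2) = 0.95700502
U = k * uc = 3 * 0.95700502
U = 2.8710

2.8710


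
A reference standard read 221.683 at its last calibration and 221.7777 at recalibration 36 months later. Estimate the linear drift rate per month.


rate = (v2 - v1) / months
= (221.7777 - 221.683) / 36
= 0.0947 / 36
= 0.0026

0.0026


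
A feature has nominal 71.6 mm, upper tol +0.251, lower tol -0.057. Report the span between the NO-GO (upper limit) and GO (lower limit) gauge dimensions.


GO = nominal - lower_tol (smallest hole = maximum material condition)
GO = 71.6 - 0.057 = 71.543
NO-GO = nominal + upper_tol (largest hole = least material condition)
NO-GO = 71.6 + 0.251 = 71.851
spread = NO-GO - GO = 71.851 - 71.543 = 0.3080

0.3080


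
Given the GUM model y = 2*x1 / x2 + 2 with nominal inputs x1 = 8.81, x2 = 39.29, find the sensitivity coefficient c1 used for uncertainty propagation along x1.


y = 2*x1 / x2 + 2
dy/dx1 = 2/x2
Evaluate at x2 = 39.29: c1 = 2 / 39.29
c1 = 0.0509

0.0509


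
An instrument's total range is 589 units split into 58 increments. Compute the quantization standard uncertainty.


resolution = range / divisions
resolution = 589 / 58 = 10.155172
u_res = resolution / (2*sqrt(3))
u_res = 10.155172 / 3.4641016
u_res = 2.9315

2.9315


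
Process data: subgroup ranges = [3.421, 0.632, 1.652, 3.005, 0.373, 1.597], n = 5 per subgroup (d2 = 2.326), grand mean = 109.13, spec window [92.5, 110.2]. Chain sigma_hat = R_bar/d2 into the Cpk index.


R_bar = (3.421 + 0.632 + 1.652 + 3.005 + 0.373 + 1.597) / 6 = 1.78
sigma = R_bar / d2 = 1.78 / 2.326 = 0.76526225
Cp = (USL - LSL)/(6*sigma) = (110.2 - 92.5)/(6*0.76526225) = 3.8549
Cpu = (110.2 - 109.13)/(3*0.76526225) = 0.4661
Cpl = (109.13 - 92.5)/(3*0.76526225) = 7.2437
Cpk = min(Cpu, Cpl) = 0.4661

0.4661


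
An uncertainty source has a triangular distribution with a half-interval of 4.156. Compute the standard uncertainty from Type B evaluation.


u_B = half_width / sqrt(6)
u_B = 4.156 / 2.4494897
u_B = 1.6967

1.6967


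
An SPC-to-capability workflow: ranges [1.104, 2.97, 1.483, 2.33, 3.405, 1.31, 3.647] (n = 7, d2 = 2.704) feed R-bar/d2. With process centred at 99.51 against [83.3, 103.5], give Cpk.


R_bar = (1.104 + 2.97 + 1.483 + 2.33 + 3.405 + 1.31 + 3.647) / 7 = 2.3212857
sigma = R_bar / d2 = 2.3212857 / 2.704 = 0.85846365
Cp = (USL - LSL)/(6*sigma) = (103.5 - 83.3)/(6*0.85846365) = 3.9217
Cpu = (103.5 - 99.51)/(3*0.85846365) = 1.5493
Cpl = (99.51 - 83.3)/(3*0.85846365) = 6.2942
Cpk = min(Cpu, Cpl) = 1.5493

1.5493


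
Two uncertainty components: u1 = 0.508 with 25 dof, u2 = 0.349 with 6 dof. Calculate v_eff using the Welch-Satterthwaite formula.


uc = sqrt(u1^2 + u2^2) = sqrt(0.508^2 + 0.349^2) = 0.61633189
v_eff = uc^4 / (u1^4/v1 + u2^4/v2)
= 0.61633189^4 / (0.508^4/25 + 0.349^4/6)
= 0.14429742 / 0.0051364617
v_eff = 28.0928

28.0928


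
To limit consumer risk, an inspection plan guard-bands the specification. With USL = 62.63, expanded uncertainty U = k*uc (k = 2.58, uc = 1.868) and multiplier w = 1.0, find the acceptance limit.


U = k * uc = 2.58 * 1.868 = 4.81944
guard band g = w * U = 1.0 * 4.81944 = 4.81944
AL = USL - g = 62.63 - 4.81944
AL = 57.8106

57.8106


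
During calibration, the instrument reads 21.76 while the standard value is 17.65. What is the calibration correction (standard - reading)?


Correction = standard - reading
= 17.65 - 21.76
= -4.1100

-4.1100


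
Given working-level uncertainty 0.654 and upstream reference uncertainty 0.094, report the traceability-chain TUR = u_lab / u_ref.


TUR = u_lab / u_ref
= 0.654 / 0.094
= 6.9574

6.9574


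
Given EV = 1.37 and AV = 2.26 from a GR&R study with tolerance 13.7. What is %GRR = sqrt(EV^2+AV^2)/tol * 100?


GRR = sqrt(EV^2 + AV^2) = sqrt(1.37^2 + 2.26^2) = 2.6428205
%GRR = GRR / tol * 100 = 2.6428205 / 13.7 * 100
%GRR = 19.2907

19.2907


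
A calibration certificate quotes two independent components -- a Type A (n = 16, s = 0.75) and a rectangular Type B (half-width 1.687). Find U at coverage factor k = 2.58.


u_A = s / sqrt(n) = 0.75 / sqrt(16) = 0.1875
u_B = half_width / sqrt(3) = 1.687 / sqrt(3) = 0.9739899
uc = sqrt(u_A^2 + u_B^2) = sqrt(0.1875^2 + 0.9739899^2) = 0.99187327
U = k * uc = 2.58 * 0.99187327
U = 2.5590

2.5590


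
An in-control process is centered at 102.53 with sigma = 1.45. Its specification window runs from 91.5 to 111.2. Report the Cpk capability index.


Cpu = (USL - mean) / (3*sigma) = (111.2 - 102.53) / (3*1.45) = 1.9931
Cpl = (mean - LSL) / (3*sigma) = (102.53 - 91.5) / (3*1.45) = 2.5356
Cpk = min(Cpu, Cpl) = 1.9931

1.9931


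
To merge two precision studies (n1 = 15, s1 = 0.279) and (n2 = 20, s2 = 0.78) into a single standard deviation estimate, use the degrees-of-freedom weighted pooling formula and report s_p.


s_p = sqrt(((n1-1)*s1^2 + (n2-1)*s2^2) / (n1+n2-2))
numerator = (15-1)*0.279^2 + (20-1)*0.78^2 = 1.089774 + 11.5596 = 12.649374
denominator = 15 + 20 - 2 = 33
s_p^2 = 12.649374 / 33 = 0.38331436
s_p = sqrt(0.38331436) = 0.6191

0.6191


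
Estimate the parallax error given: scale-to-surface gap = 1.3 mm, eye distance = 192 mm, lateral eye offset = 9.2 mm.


error = h * offset / d
= 1.3 * 9.2 / 192
= 0.0623

0.0623


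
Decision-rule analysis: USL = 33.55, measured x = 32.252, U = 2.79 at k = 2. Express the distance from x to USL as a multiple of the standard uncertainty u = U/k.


u = U / k = 2.79 / 2 = 1.395
margin = |USL - x| = |33.55 - 32.252| = 1.298
z = margin / u = 1.298 / 1.395
z = 0.9305

0.9305


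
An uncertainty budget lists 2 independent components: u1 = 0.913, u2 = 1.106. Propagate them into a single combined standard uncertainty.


uc = sqrt(0.913^2 + 1.106^2)
uc = sqrt(2.056805)
uc = 1.4342

1.4342


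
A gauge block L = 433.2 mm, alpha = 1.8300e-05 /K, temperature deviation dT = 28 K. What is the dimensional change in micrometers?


dL = L * alpha * dT
= 433.2 * 1.8300e-05 * 28
= 0.2219717 mm
dL_um = 0.2219717 * 1000 = 221.9717 um

221.9717


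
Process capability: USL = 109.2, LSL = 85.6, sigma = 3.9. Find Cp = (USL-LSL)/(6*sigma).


Cp = (USL - LSL) / (6 * sigma)
= (109.2 - 85.6) / (6 * 3.9)
= 23.6000 / 23.4000
= 1.0085

1.0085


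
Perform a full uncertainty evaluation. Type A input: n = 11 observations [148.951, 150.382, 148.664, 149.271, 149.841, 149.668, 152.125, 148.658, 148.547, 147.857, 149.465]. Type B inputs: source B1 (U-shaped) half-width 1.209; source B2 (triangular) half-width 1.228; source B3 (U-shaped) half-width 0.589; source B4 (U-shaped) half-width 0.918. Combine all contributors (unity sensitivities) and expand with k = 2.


mean = (148.951 + 150.382 + 148.664 + 149.271 + 149.841 + 149.668 + 152.125 + 148.658 + 148.547 + 147.857 + 149.465) / 11 = 149.4026364
s = sqrt(sum((x - mean)^2)/(n-1)) = 1.1436504
u_A = s / sqrt(n) = 1.1436504 / sqrt(11) = 0.34482357
u_B1 = 1.209 / sqrt(2) = 0.8548921
u_B2 = 1.228 / sqrt(6) = 0.5013289
u_B3 = 0.589 / sqrt(2) = 0.41648589
u_B4 = 0.918 / sqrt(2) = 0.64912403
uc = sqrt(0.34482357^2 + 0.8548921^2 + 0.5013289^2 + 0.41648589^2 + 0.64912403^2) = 1.3022661
U = k * uc = 2 * 1.3022661
U = 2.6045

2.6045


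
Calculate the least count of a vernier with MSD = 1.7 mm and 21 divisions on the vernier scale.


LC = MSD / n_div
= 1.7 / 21
= 0.0810

0.0810


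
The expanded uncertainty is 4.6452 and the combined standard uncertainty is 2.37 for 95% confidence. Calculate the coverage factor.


k = U / uc
k = 4.6452 / 2.37
k = 1.96

1.96


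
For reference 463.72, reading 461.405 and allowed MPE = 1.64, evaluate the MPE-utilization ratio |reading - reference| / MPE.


e = indication - reference = 461.405 - 463.72 = -2.3150
|e| = 2.3150
ratio = |e| / MPE = 2.3150 / 1.64
ratio = 1.4116

1.4116


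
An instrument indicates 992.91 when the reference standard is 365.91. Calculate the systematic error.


Systematic error = measured - true
= 992.91 - 365.91
= 627.0000

627.0000


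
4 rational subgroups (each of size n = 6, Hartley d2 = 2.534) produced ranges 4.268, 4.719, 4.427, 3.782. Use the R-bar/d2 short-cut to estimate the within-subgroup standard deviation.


R_bar = (4.268 + 4.719 + 4.427 + 3.782) / 4
R_bar = 17.196 / 4 = 4.299
sigma_hat = R_bar / d2 = 4.299 / 2.534 = 1.6965

1.6965


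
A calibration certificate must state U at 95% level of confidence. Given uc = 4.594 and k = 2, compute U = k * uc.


U = k * uc
U = 2 * 4.594
U = 9.1880

9.1880


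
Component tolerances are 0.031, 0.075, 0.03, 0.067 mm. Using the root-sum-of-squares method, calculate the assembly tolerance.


RSS = sqrt(0.031^2 + 0.075^2 + 0.03^2 + 0.067^2)
= sqrt(0.011975)
= 0.1094

0.1094


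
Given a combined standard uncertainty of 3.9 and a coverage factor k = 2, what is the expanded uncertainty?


U = k * uc
U = 2 * 3.9
U = 7.8000

7.8000


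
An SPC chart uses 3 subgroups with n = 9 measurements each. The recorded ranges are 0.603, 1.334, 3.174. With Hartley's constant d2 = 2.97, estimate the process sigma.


R_bar = (0.603 + 1.334 + 3.174) / 3
R_bar = 5.111 / 3 = 1.7036667
sigma_hat = R_bar / d2 = 1.7036667 / 2.97 = 0.5736

0.5736


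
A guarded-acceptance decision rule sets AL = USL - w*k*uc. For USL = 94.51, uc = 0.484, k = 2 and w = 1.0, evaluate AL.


U = k * uc = 2 * 0.484 = 0.968
guard band g = w * U = 1.0 * 0.968 = 0.968
AL = USL - g = 94.51 - 0.968
AL = 93.5420

93.5420


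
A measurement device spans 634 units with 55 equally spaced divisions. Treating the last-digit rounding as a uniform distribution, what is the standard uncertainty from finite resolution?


resolution = range / divisions
resolution = 634 / 55 = 11.527273
u_res = resolution / (2*sqrt(3))
u_res = 11.527273 / 3.4641016
u_res = 3.3276

3.3276


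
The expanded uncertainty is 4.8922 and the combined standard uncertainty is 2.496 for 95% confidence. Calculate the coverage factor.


k = U / uc
k = 4.8922 / 2.496
k = 1.96

1.96


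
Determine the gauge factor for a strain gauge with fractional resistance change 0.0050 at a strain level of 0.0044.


GF = (dR/R) / epsilon
= 0.0050 / 0.0044
= 1.1364

1.1364


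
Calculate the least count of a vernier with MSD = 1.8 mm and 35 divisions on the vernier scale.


LC = MSD / n_div
= 1.8 / 35
= 0.0514

0.0514


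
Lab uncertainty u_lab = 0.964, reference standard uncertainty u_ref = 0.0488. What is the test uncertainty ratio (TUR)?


TUR = u_lab / u_ref
= 0.964 / 0.0488
= 19.7541

19.7541


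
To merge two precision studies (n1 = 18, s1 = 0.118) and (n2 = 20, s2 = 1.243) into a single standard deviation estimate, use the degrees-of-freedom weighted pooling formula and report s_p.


s_p = sqrt(((n1-1)*s1^2 + (n2-1)*s2^2) / (n1+n2-2))
numerator = (18-1)*0.118^2 + (20-1)*1.243^2 = 0.236708 + 29.355931 = 29.592639
denominator = 18 + 20 - 2 = 36
s_p^2 = 29.592639 / 36 = 0.82201775
s_p = sqrt(0.82201775) = 0.9067

0.9067


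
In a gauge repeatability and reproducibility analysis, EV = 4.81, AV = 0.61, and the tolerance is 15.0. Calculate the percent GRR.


GRR = sqrt(EV^2 + AV^2) = sqrt(4.81^2 + 0.61^2) = 4.8485255
%GRR = GRR / tol * 100 = 4.8485255 / 15.0 * 100
%GRR = 32.3235

32.3235


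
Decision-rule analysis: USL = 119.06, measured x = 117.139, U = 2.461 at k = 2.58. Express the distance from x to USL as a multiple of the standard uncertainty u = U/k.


u = U / k = 2.461 / 2.58 = 0.95387597
margin = |USL - x| = |119.06 - 117.139| = 1.921
z = margin / u = 1.921 / 0.95387597
z = 2.0139

2.0139


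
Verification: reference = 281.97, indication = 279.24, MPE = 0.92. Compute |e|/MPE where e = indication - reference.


e = indication - reference = 279.24 - 281.97 = -2.7300
|e| = 2.7300
ratio = |e| / MPE = 2.7300 / 0.92
ratio = 2.9674

2.9674


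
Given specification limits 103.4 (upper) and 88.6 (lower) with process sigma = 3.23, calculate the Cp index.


Cp = (USL - LSL) / (6 * sigma)
= (103.4 - 88.6) / (6 * 3.23)
= 14.8000 / 19.3800
= 0.7637

0.7637


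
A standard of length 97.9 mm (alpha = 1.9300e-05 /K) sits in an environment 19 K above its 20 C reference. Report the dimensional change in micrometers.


dL = L * alpha * dT
= 97.9 * 1.9300e-05 * 19
= 0.0358999 mm
dL_um = 0.0358999 * 1000 = 35.8999 um

35.8999


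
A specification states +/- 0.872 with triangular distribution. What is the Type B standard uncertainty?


u_B = half_width / sqrt(6)
u_B = 0.872 / 2.4494897
u_B = 0.3560

0.3560


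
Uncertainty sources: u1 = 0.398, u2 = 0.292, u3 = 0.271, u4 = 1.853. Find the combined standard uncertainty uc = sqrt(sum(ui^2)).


uc = sqrt(0.398^2 + 0.292^2 + 0.271^2 + 1.853^2)
uc = sqrt(3.750718)
uc = 1.9367

1.9367


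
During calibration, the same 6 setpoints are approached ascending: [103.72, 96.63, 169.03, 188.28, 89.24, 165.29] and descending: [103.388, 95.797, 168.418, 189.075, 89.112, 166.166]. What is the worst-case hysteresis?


|103.72 - 103.388| = 0.3320
|96.63 - 95.797| = 0.8330
|169.03 - 168.418| = 0.6120
|188.28 - 189.075| = 0.7950
|89.24 - 89.112| = 0.1280
|165.29 - 166.166| = 0.8760
hysteresis = max(diffs) = 0.8760

0.8760


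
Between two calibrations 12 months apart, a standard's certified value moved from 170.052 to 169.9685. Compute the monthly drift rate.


rate = (v2 - v1) / months
= (169.9685 - 170.052) / 12
= -0.0835 / 12
= -0.0070

-0.0070


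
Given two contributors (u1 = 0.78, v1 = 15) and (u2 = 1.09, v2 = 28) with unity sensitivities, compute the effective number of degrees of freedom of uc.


uc = sqrt(u1^2 + u2^2) = sqrt(0.78^2 + 1.09^2) = 1.3403358
v_eff = uc^4 / (u1^4/v1 + u2^4/v2)
= 1.3403358^4 / (0.78^4/15 + 1.09^4/28)
= 3.2274125 / 0.075090333
v_eff = 42.9804

42.9804


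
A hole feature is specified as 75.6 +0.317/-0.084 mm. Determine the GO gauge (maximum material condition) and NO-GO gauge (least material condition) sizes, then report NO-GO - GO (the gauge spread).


GO = nominal - lower_tol (smallest hole = maximum material condition)
GO = 75.6 - 0.084 = 75.516
NO-GO = nominal + upper_tol (largest hole = least material condition)
NO-GO = 75.6 + 0.317 = 75.917
spread = NO-GO - GO = 75.917 - 75.516 = 0.4010

0.4010


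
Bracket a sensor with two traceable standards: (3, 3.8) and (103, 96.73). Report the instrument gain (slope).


slope = (y2 - y1) / (x2 - x1)
= (96.73 - 3.8) / (103 - 3)
= 92.9300 / 100
= 0.9293

0.9293


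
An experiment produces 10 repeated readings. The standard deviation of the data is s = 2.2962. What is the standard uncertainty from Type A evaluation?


u_A = s / sqrt(n)
u_A = 2.2962 / sqrt(10)
u_A = 2.2962 / 3.1622777
u_A = 0.7261

0.7261


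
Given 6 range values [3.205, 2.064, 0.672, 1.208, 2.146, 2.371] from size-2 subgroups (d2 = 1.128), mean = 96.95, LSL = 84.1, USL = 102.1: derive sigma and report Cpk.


R_bar = (3.205 + 2.064 + 0.672 + 1.208 + 2.146 + 2.371) / 6 = 1.9443333
sigma = R_bar / d2 = 1.9443333 / 1.128 = 1.7236997
Cp = (USL - LSL)/(6*sigma) = (102.1 - 84.1)/(6*1.7236997) = 1.7404
Cpu = (102.1 - 96.95)/(3*1.7236997) = 0.9959
Cpl = (96.95 - 84.1)/(3*1.7236997) = 2.4850
Cpk = min(Cpu, Cpl) = 0.9959

0.9959


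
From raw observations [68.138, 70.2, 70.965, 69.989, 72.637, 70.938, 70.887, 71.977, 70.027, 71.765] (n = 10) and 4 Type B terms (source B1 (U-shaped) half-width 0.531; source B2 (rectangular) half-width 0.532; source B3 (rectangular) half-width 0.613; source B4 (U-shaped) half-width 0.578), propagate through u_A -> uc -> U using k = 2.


mean = (68.138 + 70.2 + 70.965 + 69.989 + 72.637 + 70.938 + 70.887 + 71.977 + 70.027 + 71.765) / 10 = 70.7523
s = sqrt(sum((x - mean)^2)/(n-1)) = 1.2659516
u_A = s / sqrt(n) = 1.2659516 / sqrt(10) = 0.40032905
u_B1 = 0.531 / sqrt(2) = 0.3754737
u_B2 = 0.532 / sqrt(3) = 0.30715034
u_B3 = 0.613 / sqrt(3) = 0.35391572
u_B4 = 0.578 / sqrt(2) = 0.40870772
uc = sqrt(0.40032905^2 + 0.3754737^2 + 0.30715034^2 + 0.35391572^2 + 0.40870772^2) = 0.82938743
U = k * uc = 2 * 0.82938743
U = 1.6588

1.6588


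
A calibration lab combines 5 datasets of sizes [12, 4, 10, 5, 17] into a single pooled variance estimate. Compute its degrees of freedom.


nu = sum_i (n_i - 1)
nu = ((12 - 1) + (4 - 1) + (10 - 1) + (5 - 1) + (17 - 1))
nu = 11 + 3 + 9 + 4 + 16
nu = 43

43


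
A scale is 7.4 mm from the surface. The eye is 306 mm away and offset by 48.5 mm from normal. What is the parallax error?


error = h * offset / d
= 7.4 * 48.5 / 306
= 1.1729

1.1729


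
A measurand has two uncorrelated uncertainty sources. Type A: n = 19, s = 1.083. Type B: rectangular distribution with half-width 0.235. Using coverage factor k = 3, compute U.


u_A = s / sqrt(n) = 1.083 / sqrt(19) = 0.24845724
u_B = half_width / sqrt(3) = 0.235 / sqrt(3) = 0.13567731
uc = sqrt(u_A^2 + u_B^2) = sqrt(0.24845724^2 + 0.13567731^2) = 0.28308891
U = k * uc = 3 * 0.28308891
U = 0.8493

0.8493


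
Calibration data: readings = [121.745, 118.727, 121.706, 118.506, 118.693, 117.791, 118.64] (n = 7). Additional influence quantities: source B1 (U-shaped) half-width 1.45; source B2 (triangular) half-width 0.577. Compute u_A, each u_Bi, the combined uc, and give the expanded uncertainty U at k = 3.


mean = (121.745 + 118.727 + 121.706 + 118.506 + 118.693 + 117.791 + 118.64) / 7 = 119.4011429
s = sqrt(sum((x - mean)^2)/(n-1)) = 1.619421
u_A = s / sqrt(n) = 1.619421 / sqrt(7) = 0.6120836
u_B1 = 1.45 / sqrt(2) = 1.0253048
u_B2 = 0.577 / sqrt(6) = 0.23555926
uc = sqrt(0.6120836^2 + 1.0253048^2 + 0.23555926^2) = 1.2171214
U = k * uc = 3 * 1.2171214
U = 3.6514

3.6514
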